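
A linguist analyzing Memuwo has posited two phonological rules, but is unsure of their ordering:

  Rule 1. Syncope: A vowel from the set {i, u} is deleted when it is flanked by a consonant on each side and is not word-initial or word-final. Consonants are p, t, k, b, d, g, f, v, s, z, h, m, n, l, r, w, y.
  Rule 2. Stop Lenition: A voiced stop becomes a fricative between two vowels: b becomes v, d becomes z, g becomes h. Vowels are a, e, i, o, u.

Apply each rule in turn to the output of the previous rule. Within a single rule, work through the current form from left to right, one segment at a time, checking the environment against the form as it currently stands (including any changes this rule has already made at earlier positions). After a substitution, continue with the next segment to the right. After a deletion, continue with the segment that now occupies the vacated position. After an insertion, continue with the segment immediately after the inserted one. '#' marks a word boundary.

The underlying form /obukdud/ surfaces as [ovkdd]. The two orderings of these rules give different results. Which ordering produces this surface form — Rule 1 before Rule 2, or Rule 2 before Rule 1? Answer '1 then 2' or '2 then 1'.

Order 1 then 2:
  1 Syncope: [obukdud] → [obkdd]
  2 Stop Lenition: no change — [obkdd]
  result: [obkdd]
Order 2 then 1:
  2 Stop Lenition: [obukdud] → [ovukdud]
  1 Syncope: [ovukdud] → [ovkdd]
  result: [ovkdd]

2 then 1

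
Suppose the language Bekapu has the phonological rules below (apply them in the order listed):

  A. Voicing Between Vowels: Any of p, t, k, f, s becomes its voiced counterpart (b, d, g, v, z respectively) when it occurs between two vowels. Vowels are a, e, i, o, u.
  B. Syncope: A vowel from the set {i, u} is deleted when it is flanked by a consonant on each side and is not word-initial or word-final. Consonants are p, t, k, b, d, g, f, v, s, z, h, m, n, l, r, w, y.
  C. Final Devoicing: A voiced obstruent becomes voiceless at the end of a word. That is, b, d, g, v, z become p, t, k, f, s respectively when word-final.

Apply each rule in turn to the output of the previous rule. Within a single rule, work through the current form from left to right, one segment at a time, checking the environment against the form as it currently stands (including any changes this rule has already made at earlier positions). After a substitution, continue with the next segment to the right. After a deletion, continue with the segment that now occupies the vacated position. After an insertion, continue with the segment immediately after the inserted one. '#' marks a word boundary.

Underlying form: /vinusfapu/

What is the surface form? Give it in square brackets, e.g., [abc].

A Voicing Between Vowels: [vinusfapu] → [vinusfabu]
B Syncope: [vinusfabu] → [vnsfabu]
C Final Devoicing: no change — [vnsfabu]

[vnsfabu]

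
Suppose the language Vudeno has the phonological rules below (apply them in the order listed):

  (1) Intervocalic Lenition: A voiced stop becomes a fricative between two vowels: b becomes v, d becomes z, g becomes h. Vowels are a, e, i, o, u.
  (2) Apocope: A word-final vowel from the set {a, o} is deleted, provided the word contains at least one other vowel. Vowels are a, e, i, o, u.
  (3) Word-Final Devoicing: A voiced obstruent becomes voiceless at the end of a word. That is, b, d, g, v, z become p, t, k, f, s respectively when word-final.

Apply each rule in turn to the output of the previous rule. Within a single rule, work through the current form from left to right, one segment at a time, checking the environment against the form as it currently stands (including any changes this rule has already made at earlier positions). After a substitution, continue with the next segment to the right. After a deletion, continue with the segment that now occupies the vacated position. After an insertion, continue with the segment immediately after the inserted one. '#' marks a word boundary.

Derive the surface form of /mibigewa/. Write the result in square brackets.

[mivihew]

(1) Intervocalic Lenition: [mibigewa] → [mivihewa]
(2) Apocope: [mivihewa] → [mivihew]
(3) Word-Final Devoicing: no change — [mivihew]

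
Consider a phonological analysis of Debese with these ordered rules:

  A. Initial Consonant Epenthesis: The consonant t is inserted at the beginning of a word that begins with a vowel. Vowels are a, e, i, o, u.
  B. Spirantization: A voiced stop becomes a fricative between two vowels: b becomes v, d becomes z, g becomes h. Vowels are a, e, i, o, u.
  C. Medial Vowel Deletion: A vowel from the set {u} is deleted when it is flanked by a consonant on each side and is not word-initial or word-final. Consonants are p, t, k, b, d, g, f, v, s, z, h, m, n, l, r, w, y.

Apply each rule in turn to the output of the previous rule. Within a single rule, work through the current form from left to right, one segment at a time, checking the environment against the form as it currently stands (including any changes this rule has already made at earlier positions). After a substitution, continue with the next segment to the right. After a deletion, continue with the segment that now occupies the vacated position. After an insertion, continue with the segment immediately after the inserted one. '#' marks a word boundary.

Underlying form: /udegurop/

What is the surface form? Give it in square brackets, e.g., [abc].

[tzehrop]

A Initial Consonant Epenthesis: [udegurop] → [tudegurop]
B Spirantization: [tudegurop] → [tuzehurop]
C Medial Vowel Deletion: [tuzehurop] → [tzehrop]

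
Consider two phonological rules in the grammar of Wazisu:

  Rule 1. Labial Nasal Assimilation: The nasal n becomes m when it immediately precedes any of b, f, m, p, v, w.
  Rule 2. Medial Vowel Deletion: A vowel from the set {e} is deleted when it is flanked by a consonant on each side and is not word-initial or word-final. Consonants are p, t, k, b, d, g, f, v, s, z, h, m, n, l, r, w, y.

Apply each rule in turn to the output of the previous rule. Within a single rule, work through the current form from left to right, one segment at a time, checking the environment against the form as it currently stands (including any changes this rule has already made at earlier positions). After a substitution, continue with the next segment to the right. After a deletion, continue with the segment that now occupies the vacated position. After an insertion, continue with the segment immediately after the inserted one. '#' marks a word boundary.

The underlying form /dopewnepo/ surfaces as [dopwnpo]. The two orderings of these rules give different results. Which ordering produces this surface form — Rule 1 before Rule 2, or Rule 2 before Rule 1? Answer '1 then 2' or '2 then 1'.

Order 1 then 2:
  1 Labial Nasal Assimilation: no change — [dopewnepo]
  2 Medial Vowel Deletion: [dopewnepo] → [dopwnpo]
  result: [dopwnpo]
Order 2 then 1:
  2 Medial Vowel Deletion: [dopewnepo] → [dopwnpo]
  1 Labial Nasal Assimilation: [dopwnpo] → [dopwmpo]
  result: [dopwmpo]

1 then 2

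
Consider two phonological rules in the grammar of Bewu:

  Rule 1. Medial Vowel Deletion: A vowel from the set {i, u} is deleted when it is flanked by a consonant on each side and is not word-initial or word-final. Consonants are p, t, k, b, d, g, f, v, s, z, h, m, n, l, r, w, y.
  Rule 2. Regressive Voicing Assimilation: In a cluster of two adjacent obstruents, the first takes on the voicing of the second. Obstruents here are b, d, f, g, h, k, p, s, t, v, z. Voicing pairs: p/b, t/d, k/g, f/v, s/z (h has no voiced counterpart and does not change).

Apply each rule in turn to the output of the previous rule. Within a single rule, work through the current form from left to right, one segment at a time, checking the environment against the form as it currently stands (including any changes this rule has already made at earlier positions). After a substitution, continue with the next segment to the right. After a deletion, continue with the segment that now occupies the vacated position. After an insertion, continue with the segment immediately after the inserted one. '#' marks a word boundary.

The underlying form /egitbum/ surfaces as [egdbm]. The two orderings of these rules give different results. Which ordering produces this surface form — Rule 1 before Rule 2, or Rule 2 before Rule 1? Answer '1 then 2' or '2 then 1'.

2 then 1

Order 1 then 2:
  1 Medial Vowel Deletion: [egitbum] → [egtbm]
  2 Regressive Voicing Assimilation: [egtbm] → [ekdbm]
  result: [ekdbm]
Order 2 then 1:
  2 Regressive Voicing Assimilation: [egitbum] → [egidbum]
  1 Medial Vowel Deletion: [egidbum] → [egdbm]
  result: [egdbm]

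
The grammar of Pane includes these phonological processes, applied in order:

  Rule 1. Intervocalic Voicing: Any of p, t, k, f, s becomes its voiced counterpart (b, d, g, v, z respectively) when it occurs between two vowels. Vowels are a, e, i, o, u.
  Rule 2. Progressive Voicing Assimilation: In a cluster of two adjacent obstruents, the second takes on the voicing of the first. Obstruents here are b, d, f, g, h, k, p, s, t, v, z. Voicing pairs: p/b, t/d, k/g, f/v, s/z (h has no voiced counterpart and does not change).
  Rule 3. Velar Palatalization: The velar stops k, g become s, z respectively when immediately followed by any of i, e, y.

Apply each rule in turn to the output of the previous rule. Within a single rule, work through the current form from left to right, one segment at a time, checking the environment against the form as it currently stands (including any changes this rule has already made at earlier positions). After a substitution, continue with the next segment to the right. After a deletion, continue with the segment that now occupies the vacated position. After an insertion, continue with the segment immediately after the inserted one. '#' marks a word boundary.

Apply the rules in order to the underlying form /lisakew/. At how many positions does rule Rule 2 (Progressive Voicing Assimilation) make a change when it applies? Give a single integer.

0

Rule 1 Intervocalic Voicing: [lisakew] → [lizagew]
Rule 2 Progressive Voicing Assimilation: no change — [lizagew]
Rule 3 Velar Palatalization: [lizagew] → [lizazew]
Rule Rule 2 changed 0 position(s).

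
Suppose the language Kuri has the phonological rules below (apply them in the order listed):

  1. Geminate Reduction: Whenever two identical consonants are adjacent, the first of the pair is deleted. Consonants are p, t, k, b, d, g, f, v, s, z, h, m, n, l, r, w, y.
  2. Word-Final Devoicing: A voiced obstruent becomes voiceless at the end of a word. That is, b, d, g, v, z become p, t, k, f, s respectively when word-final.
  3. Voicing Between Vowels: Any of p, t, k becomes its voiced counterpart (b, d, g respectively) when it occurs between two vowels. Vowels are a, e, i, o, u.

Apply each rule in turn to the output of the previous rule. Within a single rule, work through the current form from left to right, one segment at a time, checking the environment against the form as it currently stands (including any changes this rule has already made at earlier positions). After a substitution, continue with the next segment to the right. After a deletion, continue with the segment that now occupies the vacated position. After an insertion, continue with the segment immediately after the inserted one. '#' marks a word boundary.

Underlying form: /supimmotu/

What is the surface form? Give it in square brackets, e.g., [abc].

[subimodu]

1 Geminate Reduction: [supimmotu] → [supimotu]
2 Word-Final Devoicing: no change — [supimotu]
3 Voicing Between Vowels: [supimotu] → [subimodu]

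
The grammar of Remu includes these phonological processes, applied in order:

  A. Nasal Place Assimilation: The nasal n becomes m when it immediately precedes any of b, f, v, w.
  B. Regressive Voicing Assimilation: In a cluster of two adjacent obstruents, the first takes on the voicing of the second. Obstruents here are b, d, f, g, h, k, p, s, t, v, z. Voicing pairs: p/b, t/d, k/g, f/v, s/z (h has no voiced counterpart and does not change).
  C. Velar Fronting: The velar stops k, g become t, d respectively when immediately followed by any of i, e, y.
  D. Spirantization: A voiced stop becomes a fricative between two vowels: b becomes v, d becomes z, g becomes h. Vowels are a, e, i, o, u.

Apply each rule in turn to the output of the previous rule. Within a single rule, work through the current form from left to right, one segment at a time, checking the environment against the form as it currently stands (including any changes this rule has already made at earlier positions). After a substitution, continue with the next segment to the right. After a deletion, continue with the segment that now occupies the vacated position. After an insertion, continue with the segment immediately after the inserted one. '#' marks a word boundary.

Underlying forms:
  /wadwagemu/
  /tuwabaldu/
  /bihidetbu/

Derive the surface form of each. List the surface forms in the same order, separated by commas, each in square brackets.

[wadwazemu], [tuwavaldu], [bihizedbu]

/wadwagemu/:
  A Nasal Place Assimilation: no change — [wadwagemu]
  B Regressive Voicing Assimilation: no change — [wadwagemu]
  C Velar Fronting: [wadwagemu] → [wadwademu]
  D Spirantization: [wadwademu] → [wadwazemu]
/tuwabaldu/:
  A Nasal Place Assimilation: no change — [tuwabaldu]
  B Regressive Voicing Assimilation: no change — [tuwabaldu]
  C Velar Fronting: no change — [tuwabaldu]
  D Spirantization: [tuwabaldu] → [tuwavaldu]
/bihidetbu/:
  A Nasal Place Assimilation: no change — [bihidetbu]
  B Regressive Voicing Assimilation: [bihidetbu] → [bihidedbu]
  C Velar Fronting: no change — [bihidedbu]
  D Spirantization: [bihidedbu] → [bihizedbu]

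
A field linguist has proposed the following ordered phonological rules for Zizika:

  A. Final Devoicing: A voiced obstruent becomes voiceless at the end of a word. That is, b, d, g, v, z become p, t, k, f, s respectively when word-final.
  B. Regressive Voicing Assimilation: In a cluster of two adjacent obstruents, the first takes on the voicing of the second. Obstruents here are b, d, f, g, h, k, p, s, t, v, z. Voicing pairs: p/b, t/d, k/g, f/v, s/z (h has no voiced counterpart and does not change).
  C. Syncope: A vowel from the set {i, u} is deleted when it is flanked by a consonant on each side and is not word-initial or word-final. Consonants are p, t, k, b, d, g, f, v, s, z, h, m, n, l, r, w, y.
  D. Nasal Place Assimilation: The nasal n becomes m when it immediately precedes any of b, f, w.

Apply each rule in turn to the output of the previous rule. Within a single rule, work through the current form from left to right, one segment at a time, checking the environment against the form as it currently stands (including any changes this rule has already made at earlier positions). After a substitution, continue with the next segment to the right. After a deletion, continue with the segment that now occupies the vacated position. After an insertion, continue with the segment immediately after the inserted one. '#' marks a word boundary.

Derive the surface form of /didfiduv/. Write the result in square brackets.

A Final Devoicing: [didfiduv] → [didfiduf]
B Regressive Voicing Assimilation: [didfiduf] → [ditfiduf]
C Syncope: [ditfiduf] → [dtfdf]
D Nasal Place Assimilation: no change — [dtfdf]

[dtfdf]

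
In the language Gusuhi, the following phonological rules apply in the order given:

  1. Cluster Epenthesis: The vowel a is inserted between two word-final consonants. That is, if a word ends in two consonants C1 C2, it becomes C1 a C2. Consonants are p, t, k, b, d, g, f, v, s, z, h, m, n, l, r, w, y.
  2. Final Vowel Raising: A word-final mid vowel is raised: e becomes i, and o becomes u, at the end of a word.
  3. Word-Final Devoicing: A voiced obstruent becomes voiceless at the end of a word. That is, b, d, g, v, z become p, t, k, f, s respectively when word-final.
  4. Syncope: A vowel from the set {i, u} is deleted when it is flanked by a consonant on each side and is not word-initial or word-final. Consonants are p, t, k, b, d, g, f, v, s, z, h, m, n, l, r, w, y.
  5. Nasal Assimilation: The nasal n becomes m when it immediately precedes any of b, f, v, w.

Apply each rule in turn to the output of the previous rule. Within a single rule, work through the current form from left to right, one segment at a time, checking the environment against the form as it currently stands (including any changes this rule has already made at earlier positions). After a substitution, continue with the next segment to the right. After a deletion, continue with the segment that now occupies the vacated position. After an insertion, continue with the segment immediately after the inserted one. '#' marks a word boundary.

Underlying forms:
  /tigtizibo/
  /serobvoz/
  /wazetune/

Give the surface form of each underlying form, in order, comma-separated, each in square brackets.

/tigtizibo/:
  1 Cluster Epenthesis: no change — [tigtizibo]
  2 Final Vowel Raising: [tigtizibo] → [tigtizibu]
  3 Word-Final Devoicing: no change — [tigtizibu]
  4 Syncope: [tigtizibu] → [tgtzbu]
  5 Nasal Assimilation: no change — [tgtzbu]
/serobvoz/:
  1 Cluster Epenthesis: no change — [serobvoz]
  2 Final Vowel Raising: no change — [serobvoz]
  3 Word-Final Devoicing: [serobvoz] → [serobvos]
  4 Syncope: no change — [serobvos]
  5 Nasal Assimilation: no change — [serobvos]
/wazetune/:
  1 Cluster Epenthesis: no change — [wazetune]
  2 Final Vowel Raising: [wazetune] → [wazetuni]
  3 Word-Final Devoicing: no change — [wazetuni]
  4 Syncope: [wazetuni] → [wazetni]
  5 Nasal Assimilation: no change — [wazetni]

[tgtzbu], [serobvos], [wazetni]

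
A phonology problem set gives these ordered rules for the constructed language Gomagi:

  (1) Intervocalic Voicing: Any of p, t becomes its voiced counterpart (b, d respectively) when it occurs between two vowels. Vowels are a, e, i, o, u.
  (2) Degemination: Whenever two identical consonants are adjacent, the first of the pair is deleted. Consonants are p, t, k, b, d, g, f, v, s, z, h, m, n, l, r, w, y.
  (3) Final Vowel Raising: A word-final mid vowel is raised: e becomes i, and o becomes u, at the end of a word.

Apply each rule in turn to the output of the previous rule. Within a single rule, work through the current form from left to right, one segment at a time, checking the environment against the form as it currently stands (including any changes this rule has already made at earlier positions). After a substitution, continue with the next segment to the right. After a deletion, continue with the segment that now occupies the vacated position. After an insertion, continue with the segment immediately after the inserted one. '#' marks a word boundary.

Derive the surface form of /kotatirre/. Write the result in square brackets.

[kodadiri]

(1) Intervocalic Voicing: [kotatirre] → [kodadirre]
(2) Degemination: [kodadirre] → [kodadire]
(3) Final Vowel Raising: [kodadire] → [kodadiri]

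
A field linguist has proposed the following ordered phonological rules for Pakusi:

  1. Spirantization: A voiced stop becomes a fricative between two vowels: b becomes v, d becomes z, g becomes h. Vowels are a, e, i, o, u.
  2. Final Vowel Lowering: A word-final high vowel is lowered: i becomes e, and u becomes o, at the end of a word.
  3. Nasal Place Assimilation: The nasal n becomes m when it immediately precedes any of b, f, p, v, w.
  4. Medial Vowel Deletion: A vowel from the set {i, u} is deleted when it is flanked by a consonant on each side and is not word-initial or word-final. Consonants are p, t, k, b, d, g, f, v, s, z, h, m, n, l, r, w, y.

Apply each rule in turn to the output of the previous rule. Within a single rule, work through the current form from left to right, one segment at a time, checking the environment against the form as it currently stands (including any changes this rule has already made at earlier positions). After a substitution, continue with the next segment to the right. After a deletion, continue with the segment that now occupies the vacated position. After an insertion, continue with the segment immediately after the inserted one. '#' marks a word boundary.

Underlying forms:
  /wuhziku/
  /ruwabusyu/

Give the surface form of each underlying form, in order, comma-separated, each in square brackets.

/wuhziku/:
  1 Spirantization: no change — [wuhziku]
  2 Final Vowel Lowering: [wuhziku] → [wuhziko]
  3 Nasal Place Assimilation: no change — [wuhziko]
  4 Medial Vowel Deletion: [wuhziko] → [whzko]
/ruwabusyu/:
  1 Spirantization: [ruwabusyu] → [ruwavusyu]
  2 Final Vowel Lowering: [ruwavusyu] → [ruwavusyo]
  3 Nasal Place Assimilation: no change — [ruwavusyo]
  4 Medial Vowel Deletion: [ruwavusyo] → [rwavsyo]

[whzko], [rwavsyo]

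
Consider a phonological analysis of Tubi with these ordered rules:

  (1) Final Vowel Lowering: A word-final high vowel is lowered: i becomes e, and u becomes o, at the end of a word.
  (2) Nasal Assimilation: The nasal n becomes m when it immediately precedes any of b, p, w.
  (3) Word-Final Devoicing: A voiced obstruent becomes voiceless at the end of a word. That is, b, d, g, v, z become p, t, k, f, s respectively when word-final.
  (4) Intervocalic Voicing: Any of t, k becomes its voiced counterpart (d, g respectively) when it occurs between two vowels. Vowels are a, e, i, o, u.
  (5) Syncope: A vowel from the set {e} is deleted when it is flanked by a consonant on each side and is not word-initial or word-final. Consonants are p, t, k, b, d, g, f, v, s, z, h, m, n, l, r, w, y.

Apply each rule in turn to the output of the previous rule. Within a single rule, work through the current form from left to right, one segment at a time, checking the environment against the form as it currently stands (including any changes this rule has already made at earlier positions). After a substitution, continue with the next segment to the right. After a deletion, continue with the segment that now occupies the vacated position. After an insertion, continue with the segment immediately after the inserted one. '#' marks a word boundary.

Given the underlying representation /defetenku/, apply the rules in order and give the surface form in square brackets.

[dfdnko]

(1) Final Vowel Lowering: [defetenku] → [defetenko]
(2) Nasal Assimilation: no change — [defetenko]
(3) Word-Final Devoicing: no change — [defetenko]
(4) Intervocalic Voicing: [defetenko] → [defedenko]
(5) Syncope: [defedenko] → [dfdnko]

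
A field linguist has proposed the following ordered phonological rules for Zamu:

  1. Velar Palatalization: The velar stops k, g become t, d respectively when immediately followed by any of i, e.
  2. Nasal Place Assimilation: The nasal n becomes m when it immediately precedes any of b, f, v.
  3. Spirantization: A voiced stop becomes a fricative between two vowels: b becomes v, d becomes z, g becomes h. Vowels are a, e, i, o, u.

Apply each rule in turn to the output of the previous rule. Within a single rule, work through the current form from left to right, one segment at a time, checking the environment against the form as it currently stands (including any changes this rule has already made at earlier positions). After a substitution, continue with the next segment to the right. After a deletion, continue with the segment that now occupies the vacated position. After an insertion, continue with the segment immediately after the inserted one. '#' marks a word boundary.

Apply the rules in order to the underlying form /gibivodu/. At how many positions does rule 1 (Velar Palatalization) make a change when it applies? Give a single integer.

1

1 Velar Palatalization: [gibivodu] → [dibivodu]
2 Nasal Place Assimilation: no change — [dibivodu]
3 Spirantization: [dibivodu] → [divivozu]
Rule 1 changed 1 position(s).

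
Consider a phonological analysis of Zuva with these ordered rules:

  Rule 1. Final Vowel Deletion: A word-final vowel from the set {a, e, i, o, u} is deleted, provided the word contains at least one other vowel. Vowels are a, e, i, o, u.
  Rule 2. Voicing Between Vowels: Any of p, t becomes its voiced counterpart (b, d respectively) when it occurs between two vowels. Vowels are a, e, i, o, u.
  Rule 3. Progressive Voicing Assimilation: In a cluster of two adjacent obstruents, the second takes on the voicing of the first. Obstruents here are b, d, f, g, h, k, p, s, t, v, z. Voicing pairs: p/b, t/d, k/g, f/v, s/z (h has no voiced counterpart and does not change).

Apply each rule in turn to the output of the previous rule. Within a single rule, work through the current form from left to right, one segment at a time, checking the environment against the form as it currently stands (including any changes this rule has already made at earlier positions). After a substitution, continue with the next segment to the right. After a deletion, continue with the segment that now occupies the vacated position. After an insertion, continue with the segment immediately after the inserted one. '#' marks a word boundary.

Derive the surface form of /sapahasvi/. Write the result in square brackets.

Rule 1 Final Vowel Deletion: [sapahasvi] → [sapahasv]
Rule 2 Voicing Between Vowels: [sapahasv] → [sabahasv]
Rule 3 Progressive Voicing Assimilation: [sabahasv] → [sabahasf]

[sabahasf]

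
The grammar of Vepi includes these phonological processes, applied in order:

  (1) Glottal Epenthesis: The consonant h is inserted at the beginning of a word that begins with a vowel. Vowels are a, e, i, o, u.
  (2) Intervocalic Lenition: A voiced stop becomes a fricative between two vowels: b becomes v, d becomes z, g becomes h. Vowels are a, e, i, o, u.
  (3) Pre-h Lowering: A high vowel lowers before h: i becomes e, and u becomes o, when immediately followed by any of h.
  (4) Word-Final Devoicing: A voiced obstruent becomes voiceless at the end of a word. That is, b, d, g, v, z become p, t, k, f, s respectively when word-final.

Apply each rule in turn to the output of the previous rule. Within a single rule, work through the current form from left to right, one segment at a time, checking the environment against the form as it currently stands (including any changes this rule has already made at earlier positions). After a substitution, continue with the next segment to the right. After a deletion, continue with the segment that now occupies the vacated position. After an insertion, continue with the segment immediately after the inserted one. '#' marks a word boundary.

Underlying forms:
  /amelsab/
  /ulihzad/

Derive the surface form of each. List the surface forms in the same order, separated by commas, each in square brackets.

/amelsab/:
  (1) Glottal Epenthesis: [amelsab] → [hamelsab]
  (2) Intervocalic Lenition: no change — [hamelsab]
  (3) Pre-h Lowering: no change — [hamelsab]
  (4) Word-Final Devoicing: [hamelsab] → [hamelsap]
/ulihzad/:
  (1) Glottal Epenthesis: [ulihzad] → [hulihzad]
  (2) Intervocalic Lenition: no change — [hulihzad]
  (3) Pre-h Lowering: [hulihzad] → [hulehzad]
  (4) Word-Final Devoicing: [hulehzad] → [hulehzat]

[hamelsap], [hulehzat]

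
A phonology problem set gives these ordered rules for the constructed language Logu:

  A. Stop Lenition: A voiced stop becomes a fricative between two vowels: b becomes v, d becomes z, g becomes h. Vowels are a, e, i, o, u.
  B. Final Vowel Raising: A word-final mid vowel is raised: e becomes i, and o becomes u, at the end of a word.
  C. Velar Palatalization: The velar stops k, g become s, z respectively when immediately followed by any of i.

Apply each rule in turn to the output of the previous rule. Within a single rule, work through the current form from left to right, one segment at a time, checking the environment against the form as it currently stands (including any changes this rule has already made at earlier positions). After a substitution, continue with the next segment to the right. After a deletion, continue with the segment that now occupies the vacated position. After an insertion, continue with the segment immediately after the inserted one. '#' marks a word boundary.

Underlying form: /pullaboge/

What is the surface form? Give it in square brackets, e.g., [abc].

[pullavohi]

A Stop Lenition: [pullaboge] → [pullavohe]
B Final Vowel Raising: [pullavohe] → [pullavohi]
C Velar Palatalization: no change — [pullavohi]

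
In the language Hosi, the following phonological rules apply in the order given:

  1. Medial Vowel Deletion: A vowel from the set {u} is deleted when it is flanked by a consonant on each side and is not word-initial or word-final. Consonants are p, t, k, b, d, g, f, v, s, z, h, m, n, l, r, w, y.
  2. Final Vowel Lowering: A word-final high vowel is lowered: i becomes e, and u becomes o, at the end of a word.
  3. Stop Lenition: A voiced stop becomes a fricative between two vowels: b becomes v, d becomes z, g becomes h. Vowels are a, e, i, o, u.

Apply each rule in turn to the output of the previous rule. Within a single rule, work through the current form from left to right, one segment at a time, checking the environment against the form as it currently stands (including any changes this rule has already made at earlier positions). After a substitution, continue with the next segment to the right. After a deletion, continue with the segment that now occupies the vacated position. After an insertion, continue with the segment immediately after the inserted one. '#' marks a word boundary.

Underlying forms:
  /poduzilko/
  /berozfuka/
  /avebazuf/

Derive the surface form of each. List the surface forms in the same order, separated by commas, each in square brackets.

/poduzilko/:
  1 Medial Vowel Deletion: [poduzilko] → [podzilko]
  2 Final Vowel Lowering: no change — [podzilko]
  3 Stop Lenition: no change — [podzilko]
/berozfuka/:
  1 Medial Vowel Deletion: [berozfuka] → [berozfka]
  2 Final Vowel Lowering: no change — [berozfka]
  3 Stop Lenition: no change — [berozfka]
/avebazuf/:
  1 Medial Vowel Deletion: [avebazuf] → [avebazf]
  2 Final Vowel Lowering: no change — [avebazf]
  3 Stop Lenition: [avebazf] → [avevazf]

[podzilko], [berozfka], [avevazf]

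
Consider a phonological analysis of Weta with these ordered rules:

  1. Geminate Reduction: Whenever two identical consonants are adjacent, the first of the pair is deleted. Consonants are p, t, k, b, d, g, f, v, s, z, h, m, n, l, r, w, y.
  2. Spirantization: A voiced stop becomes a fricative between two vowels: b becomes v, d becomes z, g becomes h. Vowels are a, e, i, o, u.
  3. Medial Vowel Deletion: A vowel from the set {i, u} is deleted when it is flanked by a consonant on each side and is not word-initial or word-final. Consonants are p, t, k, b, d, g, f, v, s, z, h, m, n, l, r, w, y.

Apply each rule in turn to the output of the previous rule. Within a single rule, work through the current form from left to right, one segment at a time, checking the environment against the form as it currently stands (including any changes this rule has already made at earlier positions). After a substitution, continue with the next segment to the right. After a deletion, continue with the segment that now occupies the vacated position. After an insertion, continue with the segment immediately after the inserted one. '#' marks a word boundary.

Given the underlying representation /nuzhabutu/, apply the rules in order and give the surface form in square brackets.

[nzhavtu]

1 Geminate Reduction: no change — [nuzhabutu]
2 Spirantization: [nuzhabutu] → [nuzhavutu]
3 Medial Vowel Deletion: [nuzhavutu] → [nzhavtu]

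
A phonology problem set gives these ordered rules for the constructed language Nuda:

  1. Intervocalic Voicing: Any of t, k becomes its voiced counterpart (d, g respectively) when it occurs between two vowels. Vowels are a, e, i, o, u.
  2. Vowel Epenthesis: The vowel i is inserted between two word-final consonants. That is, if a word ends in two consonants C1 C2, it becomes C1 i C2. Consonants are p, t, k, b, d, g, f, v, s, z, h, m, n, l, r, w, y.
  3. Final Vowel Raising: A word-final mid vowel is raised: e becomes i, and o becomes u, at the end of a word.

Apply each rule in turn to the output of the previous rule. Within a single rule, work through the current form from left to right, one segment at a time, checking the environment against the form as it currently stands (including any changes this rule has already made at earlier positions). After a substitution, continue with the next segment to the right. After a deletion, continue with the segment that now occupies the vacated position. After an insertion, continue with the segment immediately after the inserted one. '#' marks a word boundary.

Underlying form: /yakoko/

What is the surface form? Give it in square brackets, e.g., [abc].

1 Intervocalic Voicing: [yakoko] → [yagogo]
2 Vowel Epenthesis: no change — [yagogo]
3 Final Vowel Raising: [yagogo] → [yagogu]

[yagogu]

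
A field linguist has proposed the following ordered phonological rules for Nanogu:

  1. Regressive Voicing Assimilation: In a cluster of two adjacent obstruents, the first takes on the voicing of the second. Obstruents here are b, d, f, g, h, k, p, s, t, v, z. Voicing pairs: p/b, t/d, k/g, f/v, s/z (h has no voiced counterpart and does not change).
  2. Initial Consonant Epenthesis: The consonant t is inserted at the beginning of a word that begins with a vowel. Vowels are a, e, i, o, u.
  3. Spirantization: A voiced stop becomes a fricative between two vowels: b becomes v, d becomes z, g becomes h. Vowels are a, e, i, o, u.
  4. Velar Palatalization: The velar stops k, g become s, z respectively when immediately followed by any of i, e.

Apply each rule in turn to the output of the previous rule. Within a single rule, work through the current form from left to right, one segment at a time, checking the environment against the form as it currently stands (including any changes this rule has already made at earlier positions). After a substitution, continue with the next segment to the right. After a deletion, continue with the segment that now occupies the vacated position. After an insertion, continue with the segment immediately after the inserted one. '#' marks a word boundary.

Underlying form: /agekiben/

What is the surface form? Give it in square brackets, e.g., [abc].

[tahesiven]

1 Regressive Voicing Assimilation: no change — [agekiben]
2 Initial Consonant Epenthesis: [agekiben] → [tagekiben]
3 Spirantization: [tagekiben] → [tahekiven]
4 Velar Palatalization: [tahekiven] → [tahesiven]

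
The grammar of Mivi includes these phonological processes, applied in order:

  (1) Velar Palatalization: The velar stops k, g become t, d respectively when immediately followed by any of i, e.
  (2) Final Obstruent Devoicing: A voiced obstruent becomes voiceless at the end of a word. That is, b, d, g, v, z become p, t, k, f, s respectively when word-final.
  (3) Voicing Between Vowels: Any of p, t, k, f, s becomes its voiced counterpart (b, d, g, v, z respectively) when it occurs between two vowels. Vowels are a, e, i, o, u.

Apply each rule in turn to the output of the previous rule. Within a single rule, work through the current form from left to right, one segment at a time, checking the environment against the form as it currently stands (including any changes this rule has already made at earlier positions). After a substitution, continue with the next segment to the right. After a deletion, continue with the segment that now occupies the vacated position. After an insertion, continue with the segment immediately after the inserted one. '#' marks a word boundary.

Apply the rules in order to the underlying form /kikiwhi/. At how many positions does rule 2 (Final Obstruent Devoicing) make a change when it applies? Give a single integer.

0

(1) Velar Palatalization: [kikiwhi] → [titiwhi]
(2) Final Obstruent Devoicing: no change — [titiwhi]
(3) Voicing Between Vowels: [titiwhi] → [tidiwhi]
Rule 2 changed 0 position(s).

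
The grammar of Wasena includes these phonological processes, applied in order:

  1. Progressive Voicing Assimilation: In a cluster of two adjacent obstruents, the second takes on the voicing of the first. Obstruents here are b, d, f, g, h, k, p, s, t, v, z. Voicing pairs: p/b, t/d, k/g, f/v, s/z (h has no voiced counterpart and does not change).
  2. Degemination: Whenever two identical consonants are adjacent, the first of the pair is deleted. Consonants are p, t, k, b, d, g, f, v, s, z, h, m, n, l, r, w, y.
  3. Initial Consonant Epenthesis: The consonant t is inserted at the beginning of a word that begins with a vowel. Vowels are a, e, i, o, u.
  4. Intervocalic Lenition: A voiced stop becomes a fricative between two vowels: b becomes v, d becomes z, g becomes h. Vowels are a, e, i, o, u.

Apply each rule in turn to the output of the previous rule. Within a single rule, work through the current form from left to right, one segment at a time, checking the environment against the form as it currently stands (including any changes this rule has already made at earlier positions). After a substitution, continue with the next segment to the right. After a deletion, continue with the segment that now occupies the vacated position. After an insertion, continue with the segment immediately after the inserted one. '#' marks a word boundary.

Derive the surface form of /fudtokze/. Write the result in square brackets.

[fuzokse]

1 Progressive Voicing Assimilation: [fudtokze] → [fuddokse]
2 Degemination: [fuddokse] → [fudokse]
3 Initial Consonant Epenthesis: no change — [fudokse]
4 Intervocalic Lenition: [fudokse] → [fuzokse]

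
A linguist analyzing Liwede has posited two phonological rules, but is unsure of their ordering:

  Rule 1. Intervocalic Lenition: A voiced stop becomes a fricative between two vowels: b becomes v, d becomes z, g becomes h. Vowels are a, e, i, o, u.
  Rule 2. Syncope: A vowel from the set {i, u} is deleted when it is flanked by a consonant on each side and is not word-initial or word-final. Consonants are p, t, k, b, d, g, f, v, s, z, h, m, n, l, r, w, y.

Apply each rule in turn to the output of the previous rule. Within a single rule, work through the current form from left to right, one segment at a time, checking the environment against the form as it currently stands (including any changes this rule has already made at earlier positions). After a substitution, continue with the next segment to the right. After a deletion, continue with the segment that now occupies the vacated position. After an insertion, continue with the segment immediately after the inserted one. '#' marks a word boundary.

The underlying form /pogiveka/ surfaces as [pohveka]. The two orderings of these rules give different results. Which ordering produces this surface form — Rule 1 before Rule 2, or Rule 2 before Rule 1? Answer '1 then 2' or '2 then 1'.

1 then 2

Order 1 then 2:
  1 Intervocalic Lenition: [pogiveka] → [pohiveka]
  2 Syncope: [pohiveka] → [pohveka]
  result: [pohveka]
Order 2 then 1:
  2 Syncope: [pogiveka] → [pogveka]
  1 Intervocalic Lenition: no change — [pogveka]
  result: [pogveka]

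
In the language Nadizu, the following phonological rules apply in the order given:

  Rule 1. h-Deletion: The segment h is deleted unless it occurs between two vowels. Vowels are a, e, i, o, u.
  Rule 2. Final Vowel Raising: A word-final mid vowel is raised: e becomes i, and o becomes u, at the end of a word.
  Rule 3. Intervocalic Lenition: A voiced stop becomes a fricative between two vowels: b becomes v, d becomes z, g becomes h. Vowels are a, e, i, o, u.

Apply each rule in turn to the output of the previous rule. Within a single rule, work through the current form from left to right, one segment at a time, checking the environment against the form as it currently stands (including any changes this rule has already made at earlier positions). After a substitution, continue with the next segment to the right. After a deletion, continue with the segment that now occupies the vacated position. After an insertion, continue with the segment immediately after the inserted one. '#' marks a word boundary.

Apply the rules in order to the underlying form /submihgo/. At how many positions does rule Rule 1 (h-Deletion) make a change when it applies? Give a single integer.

1

Rule 1 h-Deletion: [submihgo] → [submigo]
Rule 2 Final Vowel Raising: [submigo] → [submigu]
Rule 3 Intervocalic Lenition: [submigu] → [submihu]
Rule Rule 1 changed 1 position(s).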